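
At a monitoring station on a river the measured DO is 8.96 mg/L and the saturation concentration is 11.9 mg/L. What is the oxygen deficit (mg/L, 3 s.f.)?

D = C_s − C = 11.9 − 8.96 = 2.94 mg/L.

D ≈ 2.94 mg/L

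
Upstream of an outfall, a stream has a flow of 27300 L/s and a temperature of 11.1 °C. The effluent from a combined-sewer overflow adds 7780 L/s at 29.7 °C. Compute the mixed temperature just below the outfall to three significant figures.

15.2 °C

Flow-weighted mixing: C = (Q_r C_r + Q_w C_w)/(Q_r + Q_w)
= (27300×11.1 + 7780×29.7)/(27300 + 7780) = 534100/35080 = 15.23 °C.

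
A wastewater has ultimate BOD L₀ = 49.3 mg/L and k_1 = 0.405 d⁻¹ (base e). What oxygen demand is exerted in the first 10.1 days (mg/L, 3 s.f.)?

y ≈ 48.5 mg/L

y_t = L₀(1 − e^(−k_1 t)) = 49.3 × (1 − e^(−0.405×10.1))
= 49.3 × (1 − 0.01673) = 49.3 × 0.9833 = 48.48 mg/L.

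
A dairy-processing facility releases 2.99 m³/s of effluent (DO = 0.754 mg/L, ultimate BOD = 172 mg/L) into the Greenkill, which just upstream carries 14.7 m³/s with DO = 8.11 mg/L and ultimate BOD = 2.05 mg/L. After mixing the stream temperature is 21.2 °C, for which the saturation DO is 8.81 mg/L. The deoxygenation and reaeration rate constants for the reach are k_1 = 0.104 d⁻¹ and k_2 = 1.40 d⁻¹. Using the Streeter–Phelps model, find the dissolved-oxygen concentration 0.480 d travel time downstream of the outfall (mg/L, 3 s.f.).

Mixed DO = (14.7×8.11 + 2.99×0.754)/(14.7+2.99) = 121.5/17.69 = 6.867 mg/L.
Mixed L₀ = (14.7×2.05 + 2.99×172)/(17.69) = 544.4/17.69 = 30.78 mg/L.
Initial deficit D₀ = C_s − DO₀ = 8.81 − 6.867 = 1.943 mg/L.
D(0.480) = [0.104×30.78/(1.40−0.104)](e^(−0.104×0.480) − e^(−1.40×0.480)) + 1.943 e^(−1.40×0.480)
= 2.470 × (0.9513 − 0.5107) + 1.943 × 0.5107 = 2.081 mg/L.
DO = 8.81 − 2.081 = 6.729 mg/L.

DO ≈ 6.73 mg/L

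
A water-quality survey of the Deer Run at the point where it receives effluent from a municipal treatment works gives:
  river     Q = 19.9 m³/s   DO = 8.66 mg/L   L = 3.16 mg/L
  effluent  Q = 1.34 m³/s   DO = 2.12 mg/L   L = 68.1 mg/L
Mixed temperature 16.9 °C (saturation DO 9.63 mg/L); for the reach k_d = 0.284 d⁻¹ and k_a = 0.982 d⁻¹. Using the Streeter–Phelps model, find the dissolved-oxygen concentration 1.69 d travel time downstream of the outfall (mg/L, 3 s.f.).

Mixed DO = (19.9×8.66 + 1.34×2.12)/(19.9+1.34) = 175.2/21.24 = 8.247 mg/L.
Mixed L₀ = (19.9×3.16 + 1.34×68.1)/(21.24) = 154.1/21.24 = 7.257 mg/L.
Initial deficit D₀ = C_s − DO₀ = 9.63 − 8.247 = 1.383 mg/L.
D(1.69) = [0.284×7.257/(0.982−0.284)](e^(−0.284×1.69) − e^(−0.982×1.69)) + 1.383 e^(−0.982×1.69)
= 2.953 × (0.6188 − 0.1902) + 1.383 × 0.1902 = 1.528 mg/L.
DO = 9.63 − 1.528 = 8.102 mg/L.

DO ≈ 8.10 mg/L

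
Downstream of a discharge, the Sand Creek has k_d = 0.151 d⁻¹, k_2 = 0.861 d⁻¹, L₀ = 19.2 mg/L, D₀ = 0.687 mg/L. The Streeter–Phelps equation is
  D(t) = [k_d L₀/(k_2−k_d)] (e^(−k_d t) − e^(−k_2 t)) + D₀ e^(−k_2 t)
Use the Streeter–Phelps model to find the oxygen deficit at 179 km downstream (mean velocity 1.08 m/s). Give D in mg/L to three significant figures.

D ≈ 2.41 mg/L

Travel time t = x/v = 179 km / (1.08 m/s) = 179000 m / 1.08 m/s = 165700 s = 1.918 d.
k_d L₀/(k_2−k_d) = 0.151×19.2/(0.861−0.151) = 2.899/0.7100 = 4.083 mg/L.
e^(−k_d t) = e^(−0.151×1.918) = 0.7485; e^(−k_2 t) = e^(−0.861×1.918) = 0.1917.
D = 4.083 × (0.7485 − 0.1917) + 0.687 × 0.1917 = 2.274 + 0.1317 = 2.405 mg/L.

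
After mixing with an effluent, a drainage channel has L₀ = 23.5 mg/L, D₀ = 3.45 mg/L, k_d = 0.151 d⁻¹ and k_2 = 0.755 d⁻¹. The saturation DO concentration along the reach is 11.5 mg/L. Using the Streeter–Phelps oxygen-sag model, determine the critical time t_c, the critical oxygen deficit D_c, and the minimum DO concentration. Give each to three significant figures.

t_c = [1/(k_2−k_d)] ln[(k_2/k_d)(1 − D₀(k_2−k_d)/(k_d L₀))]
= [1/(0.755−0.151)] ln[(0.755/0.151)(1 − 3.45×0.6040/(0.151×23.5))]
= (1/0.6040) ln[5.000 × 0.4128] = 1.656 × ln(2.064) = 1.656 × 0.7246 = 1.200 d.
D_c = (k_d/k_2) L₀ e^(−k_d t_c) = (0.151/0.755) × 23.5 × e^(−0.151×1.200) = 0.2000 × 23.5 × 0.8343 = 3.921 mg/L.
Minimum DO = C_s − D_c = 11.5 − 3.921 = 7.579 mg/L.

t_c ≈ 1.20 d; D_c ≈ 3.92 mg/L; min DO ≈ 7.58 mg/L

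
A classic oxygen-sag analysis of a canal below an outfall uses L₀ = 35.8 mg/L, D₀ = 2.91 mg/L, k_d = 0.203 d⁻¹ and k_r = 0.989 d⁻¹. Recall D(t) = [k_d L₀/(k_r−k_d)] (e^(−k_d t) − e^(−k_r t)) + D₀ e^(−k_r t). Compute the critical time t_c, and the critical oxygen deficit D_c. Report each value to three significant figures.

t_c = [1/(k_r−k_d)] ln[(k_r/k_d)(1 − D₀(k_r−k_d)/(k_d L₀))]
= [1/(0.989−0.203)] ln[(0.989/0.203)(1 − 2.91×0.7860/(0.203×35.8))]
= (1/0.7860) ln[4.872 × 0.6853] = 1.272 × ln(3.339) = 1.272 × 1.206 = 1.534 d.
L(t_c) = L₀ e^(−k_d t_c) = 35.8 × 0.7325 = 26.22 mg/L, and at the critical point k_r D_c = k_d L, so D_c = (0.203/0.989) × 26.22 = 5.382 mg/L.

t_c ≈ 1.53 d; D_c ≈ 5.38 mg/L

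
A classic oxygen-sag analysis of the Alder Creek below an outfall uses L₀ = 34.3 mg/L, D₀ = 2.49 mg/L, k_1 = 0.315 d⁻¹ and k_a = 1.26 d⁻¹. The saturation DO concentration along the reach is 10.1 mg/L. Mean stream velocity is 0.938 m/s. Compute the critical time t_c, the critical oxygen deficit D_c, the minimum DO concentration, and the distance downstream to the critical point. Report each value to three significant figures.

t_c ≈ 1.21 d; D_c ≈ 5.86 mg/L; min DO ≈ 4.24 mg/L; x_c ≈ 97.8 km

t_c = [1/(k_a−k_1)] ln[(k_a/k_1)(1 − D₀(k_a−k_1)/(k_1 L₀))]
= [1/(1.26−0.315)] ln[(1.26/0.315)(1 − 2.49×0.9450/(0.315×34.3))]
= (1/0.9450) ln[4.000 × 0.7822] = 1.058 × ln(3.129) = 1.058 × 1.141 = 1.207 d.
D_c = (k_1/k_a) L₀ e^(−k_1 t_c) = (0.315/1.26) × 34.3 × e^(−0.315×1.207) = 0.2500 × 34.3 × 0.6837 = 5.863 mg/L.
Minimum DO = C_s − D_c = 10.1 − 5.863 = 4.237 mg/L.
x_c = v t_c = 0.938 m/s × 1.207 d × 86400 s/d = 97820 m ≈ 97.8 km.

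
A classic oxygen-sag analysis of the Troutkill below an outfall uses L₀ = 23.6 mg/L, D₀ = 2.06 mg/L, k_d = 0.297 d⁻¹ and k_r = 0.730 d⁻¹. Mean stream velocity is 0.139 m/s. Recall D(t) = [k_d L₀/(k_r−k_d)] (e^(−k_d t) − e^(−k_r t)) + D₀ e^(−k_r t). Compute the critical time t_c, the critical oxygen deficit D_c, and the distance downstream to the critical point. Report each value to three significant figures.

t_c ≈ 1.76 d; D_c ≈ 5.69 mg/L; x_c ≈ 21.2 km

At the critical point dD/dt = 0, so k_d L₀ e^(−k_d t) = k_r D. Substituting D(t) from the Streeter–Phelps equation and solving for t gives
t_c = ln[(k_r/k_d)(1 − D₀(k_r−k_d)/(k_d L₀))] / (k_r−k_d).
Here k_r−k_d = 0.4330 d⁻¹ and 1 − D₀(k_r−k_d)/(k_d L₀) = 1 − 2.06×0.4330/(0.297×23.6) = 0.8727, so
t_c = ln(2.458 × 0.8727) / 0.4330 = 0.7632 / 0.4330 = 1.763 d.
L(t_c) = L₀ e^(−k_d t_c) = 23.6 × 0.5925 = 13.98 mg/L, and at the critical point k_r D_c = k_d L, so D_c = (0.297/0.730) × 13.98 = 5.689 mg/L.
x_c = v t_c = 0.139 m/s × 1.763 d × 86400 s/d = 21170 m ≈ 21.2 km.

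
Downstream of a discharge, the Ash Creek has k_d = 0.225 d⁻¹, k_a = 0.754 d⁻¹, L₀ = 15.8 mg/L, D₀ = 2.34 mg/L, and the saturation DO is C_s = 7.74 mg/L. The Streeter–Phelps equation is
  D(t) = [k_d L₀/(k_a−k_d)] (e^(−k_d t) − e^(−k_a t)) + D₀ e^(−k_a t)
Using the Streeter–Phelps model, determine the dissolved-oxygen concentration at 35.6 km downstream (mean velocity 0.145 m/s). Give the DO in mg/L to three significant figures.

Travel time t = x/v = 35.6 km / (0.145 m/s) = 35600 m / 0.145 m/s = 245500 s = 2.842 d.
k_d L₀/(k_a−k_d) = 0.225×15.8/(0.754−0.225) = 3.555/0.5290 = 6.720 mg/L.
e^(−k_d t) = e^(−0.225×2.842) = 0.5276; e^(−k_a t) = e^(−0.754×2.842) = 0.1174.
D = 6.720 × (0.5276 − 0.1174) + 2.34 × 0.1174 = 2.757 + 0.2746 = 3.032 mg/L.
DO = C_s − D = 7.74 − 3.032 = 4.708 mg/L.

DO ≈ 4.71 mg/L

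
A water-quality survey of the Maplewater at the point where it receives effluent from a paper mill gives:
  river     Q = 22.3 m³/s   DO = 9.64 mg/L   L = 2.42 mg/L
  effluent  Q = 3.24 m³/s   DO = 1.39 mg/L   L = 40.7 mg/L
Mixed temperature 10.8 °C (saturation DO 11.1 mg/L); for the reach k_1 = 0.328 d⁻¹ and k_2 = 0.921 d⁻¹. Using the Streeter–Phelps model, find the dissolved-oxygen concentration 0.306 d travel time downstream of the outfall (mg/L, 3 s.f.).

Mixed DO = (22.3×9.64 + 3.24×1.39)/(22.3+3.24) = 219.5/25.54 = 8.593 mg/L.
Mixed L₀ = (22.3×2.42 + 3.24×40.7)/(25.54) = 185.8/25.54 = 7.276 mg/L.
Initial deficit D₀ = C_s − DO₀ = 11.1 − 8.593 = 2.507 mg/L.
D(0.306) = [0.328×7.276/(0.921−0.328)](e^(−0.328×0.306) − e^(−0.921×0.306)) + 2.507 e^(−0.921×0.306)
= 4.025 × (0.9045 − 0.7544) + 2.507 × 0.7544 = 2.495 mg/L.
DO = 11.1 − 2.495 = 8.605 mg/L.

DO ≈ 8.60 mg/L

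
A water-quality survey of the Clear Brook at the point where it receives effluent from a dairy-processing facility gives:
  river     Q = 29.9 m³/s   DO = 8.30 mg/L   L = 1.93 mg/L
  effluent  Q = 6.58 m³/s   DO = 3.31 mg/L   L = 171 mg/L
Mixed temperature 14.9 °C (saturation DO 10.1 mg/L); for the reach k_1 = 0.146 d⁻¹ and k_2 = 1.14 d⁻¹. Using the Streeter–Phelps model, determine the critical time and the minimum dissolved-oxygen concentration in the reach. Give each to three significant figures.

Mixed DO = (29.9×8.30 + 6.58×3.31)/(29.9+6.58) = 269.9/36.48 = 7.400 mg/L.
Mixed L₀ = (29.9×1.93 + 6.58×171)/(36.48) = 1183/36.48 = 32.43 mg/L.
Initial deficit D₀ = C_s − DO₀ = 10.1 − 7.400 = 2.700 mg/L.
t_c = (1/0.9940) ln[(1.14/0.146)(1 − 2.700×0.9940/(0.146×32.43))] = 1.006 × ln(3.382) = 1.226 d.
D_c = (0.146/1.14) × 32.43 × e^(−0.146×1.226) = 0.1281 × 32.43 × 0.8361 = 3.472 mg/L.
Minimum DO = 10.1 − 3.472 = 6.628 mg/L.

t_c ≈ 1.23 d; minimum DO ≈ 6.63 mg/L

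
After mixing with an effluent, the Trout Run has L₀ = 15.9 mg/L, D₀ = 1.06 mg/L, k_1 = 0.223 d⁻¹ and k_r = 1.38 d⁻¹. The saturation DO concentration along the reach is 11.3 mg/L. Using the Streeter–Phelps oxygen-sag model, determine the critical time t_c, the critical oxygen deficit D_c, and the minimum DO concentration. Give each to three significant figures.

With k_r/k_1 = 6.188 and 1 − D₀(k_r−k_1)/(k_1 L₀) = 0.6541,
t_c = ln(6.188 × 0.6541) / (1.38 − 0.223) = ln(4.048) / 1.157 = 1.398/1.157 = 1.208 d.
L(t_c) = L₀ e^(−k_1 t_c) = 15.9 × 0.7638 = 12.14 mg/L, and at the critical point k_r D_c = k_1 L, so D_c = (0.223/1.38) × 12.14 = 1.962 mg/L.
Minimum DO = C_s − D_c = 11.3 − 1.962 = 9.338 mg/L.

t_c ≈ 1.21 d; D_c ≈ 1.96 mg/L; min DO ≈ 9.34 mg/L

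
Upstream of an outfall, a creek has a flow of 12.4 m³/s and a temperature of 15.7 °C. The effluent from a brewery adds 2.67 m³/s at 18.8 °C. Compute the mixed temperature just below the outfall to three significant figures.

16.2 °C

Flow-weighted mixing: C = (Q_r C_r + Q_w C_w)/(Q_r + Q_w)
= (12.4×15.7 + 2.67×18.8)/(12.4 + 2.67) = 244.9/15.07 = 16.25 °C.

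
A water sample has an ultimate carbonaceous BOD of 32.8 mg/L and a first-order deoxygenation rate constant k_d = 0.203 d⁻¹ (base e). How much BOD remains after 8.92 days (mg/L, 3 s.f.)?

L_t = L₀ e^(−k_d t) = 32.8 × e^(−0.203×8.92) = 32.8 × 0.1635 = 5.364 mg/L.

L ≈ 5.36 mg/L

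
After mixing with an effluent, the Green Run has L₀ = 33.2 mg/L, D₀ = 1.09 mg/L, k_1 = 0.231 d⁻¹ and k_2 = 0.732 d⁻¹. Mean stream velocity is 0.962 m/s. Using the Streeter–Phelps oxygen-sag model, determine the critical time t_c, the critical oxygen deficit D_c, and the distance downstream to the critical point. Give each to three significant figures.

t_c ≈ 2.15 d; D_c ≈ 6.37 mg/L; x_c ≈ 179 km

t_c = [1/(k_2−k_1)] ln[(k_2/k_1)(1 − D₀(k_2−k_1)/(k_1 L₀))]
= [1/(0.732−0.231)] ln[(0.732/0.231)(1 − 1.09×0.5010/(0.231×33.2))]
= (1/0.5010) ln[3.169 × 0.9288] = 1.996 × ln(2.943) = 1.996 × 1.079 = 2.155 d.
D_c = (k_1/k_2) L₀ e^(−k_1 t_c) = (0.231/0.732) × 33.2 × e^(−0.231×2.155) = 0.3156 × 33.2 × 0.6079 = 6.369 mg/L.
x_c = v t_c = 0.962 m/s × 2.155 d × 86400 s/d = 179100 m ≈ 179 km.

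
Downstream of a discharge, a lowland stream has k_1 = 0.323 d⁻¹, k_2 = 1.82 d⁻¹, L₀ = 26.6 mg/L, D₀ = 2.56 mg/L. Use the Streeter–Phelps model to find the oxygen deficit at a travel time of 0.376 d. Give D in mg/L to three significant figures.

k_1 L₀/(k_2−k_1) = 0.323×26.6/(1.82−0.323) = 8.592/1.497 = 5.739 mg/L.
e^(−k_1 t) = e^(−0.323×0.3760) = 0.8856; e^(−k_2 t) = e^(−1.82×0.3760) = 0.5044.
D = 5.739 × (0.8856 − 0.5044) + 2.56 × 0.5044 = 2.188 + 1.291 = 3.479 mg/L.

D ≈ 3.48 mg/L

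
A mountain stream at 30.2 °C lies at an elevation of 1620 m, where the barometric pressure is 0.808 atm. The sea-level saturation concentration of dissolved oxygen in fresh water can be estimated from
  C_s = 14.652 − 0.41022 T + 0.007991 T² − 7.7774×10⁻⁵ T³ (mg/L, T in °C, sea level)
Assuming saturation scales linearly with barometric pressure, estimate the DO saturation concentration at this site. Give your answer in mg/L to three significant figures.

C_s ≈ 5.99 mg/L

At sea level: C_s = 14.652 − 0.41022×30.2 + 0.007991×30.2² − 7.7774×10⁻⁵×30.2³ = 7.409 mg/L.
Pressure correction: C_s' = 7.409 × 0.808 = 5.987 mg/L.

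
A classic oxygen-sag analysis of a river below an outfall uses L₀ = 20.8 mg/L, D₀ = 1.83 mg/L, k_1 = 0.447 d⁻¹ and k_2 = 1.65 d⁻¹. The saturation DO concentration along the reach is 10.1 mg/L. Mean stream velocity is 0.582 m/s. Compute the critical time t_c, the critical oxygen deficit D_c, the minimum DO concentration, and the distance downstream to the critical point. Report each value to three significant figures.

t_c ≈ 0.861 d; D_c ≈ 3.83 mg/L; min DO ≈ 6.27 mg/L; x_c ≈ 43.3 km

t_c = [1/(k_2−k_1)] ln[(k_2/k_1)(1 − D₀(k_2−k_1)/(k_1 L₀))]
= [1/(1.65−0.447)] ln[(1.65/0.447)(1 − 1.83×1.203/(0.447×20.8))]
= (1/1.203) ln[3.691 × 0.7632] = 0.8313 × ln(2.817) = 0.8313 × 1.036 = 0.8610 d.
D_c = (k_1/k_2) L₀ e^(−k_1 t_c) = (0.447/1.65) × 20.8 × e^(−0.447×0.8610) = 0.2709 × 20.8 × 0.6805 = 3.835 mg/L.
Minimum DO = C_s − D_c = 10.1 − 3.835 = 6.265 mg/L.
x_c = v t_c = 0.582 m/s × 0.8610 d × 86400 s/d = 43290 m ≈ 43.3 km.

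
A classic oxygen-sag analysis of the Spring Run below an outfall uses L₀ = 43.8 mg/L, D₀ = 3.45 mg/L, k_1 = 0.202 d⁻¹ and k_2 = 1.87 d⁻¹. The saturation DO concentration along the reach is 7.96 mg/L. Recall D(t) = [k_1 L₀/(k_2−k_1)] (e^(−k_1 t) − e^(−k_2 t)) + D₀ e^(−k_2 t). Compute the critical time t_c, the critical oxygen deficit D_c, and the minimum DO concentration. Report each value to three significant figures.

t_c ≈ 0.704 d; D_c ≈ 4.10 mg/L; min DO ≈ 3.86 mg/L

t_c = [1/(k_2−k_1)] ln[(k_2/k_1)(1 − D₀(k_2−k_1)/(k_1 L₀))]
= [1/(1.87−0.202)] ln[(1.87/0.202)(1 − 3.45×1.668/(0.202×43.8))]
= (1/1.668) ln[9.257 × 0.3496] = 0.5995 × ln(3.236) = 0.5995 × 1.174 = 0.7041 d.
D_c = (k_1/k_2) L₀ e^(−k_1 t_c) = (0.202/1.87) × 43.8 × e^(−0.202×0.7041) = 0.1080 × 43.8 × 0.8674 = 4.104 mg/L.
Minimum DO = C_s − D_c = 7.96 − 4.104 = 3.856 mg/L.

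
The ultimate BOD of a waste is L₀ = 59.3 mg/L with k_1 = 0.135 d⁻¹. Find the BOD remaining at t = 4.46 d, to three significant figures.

L ≈ 32.5 mg/L

L_t = L₀ e^(−k_1 t) = 59.3 × e^(−0.135×4.46) = 59.3 × 0.5477 = 32.48 mg/L.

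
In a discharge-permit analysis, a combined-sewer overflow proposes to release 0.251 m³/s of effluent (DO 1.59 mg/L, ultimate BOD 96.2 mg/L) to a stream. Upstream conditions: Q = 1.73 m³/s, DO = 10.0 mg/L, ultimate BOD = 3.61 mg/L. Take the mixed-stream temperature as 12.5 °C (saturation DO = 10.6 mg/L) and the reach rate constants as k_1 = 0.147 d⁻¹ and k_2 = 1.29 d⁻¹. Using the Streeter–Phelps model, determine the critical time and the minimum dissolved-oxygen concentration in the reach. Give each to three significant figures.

Mixed DO = (1.73×10.0 + 0.251×1.59)/(1.73+0.251) = 17.70/1.981 = 8.934 mg/L.
Mixed L₀ = (1.73×3.61 + 0.251×96.2)/(1.981) = 30.39/1.981 = 15.34 mg/L.
Initial deficit D₀ = C_s − DO₀ = 10.6 − 8.934 = 1.666 mg/L.
t_c = (1/1.143) ln[(1.29/0.147)(1 − 1.666×1.143/(0.147×15.34))] = 0.8749 × ln(1.368) = 0.2739 d.
D_c = (0.147/1.29) × 15.34 × e^(−0.147×0.2739) = 0.1140 × 15.34 × 0.9605 = 1.679 mg/L.
Minimum DO = 10.6 − 1.679 = 8.921 mg/L.

t_c ≈ 0.274 d; minimum DO ≈ 8.92 mg/L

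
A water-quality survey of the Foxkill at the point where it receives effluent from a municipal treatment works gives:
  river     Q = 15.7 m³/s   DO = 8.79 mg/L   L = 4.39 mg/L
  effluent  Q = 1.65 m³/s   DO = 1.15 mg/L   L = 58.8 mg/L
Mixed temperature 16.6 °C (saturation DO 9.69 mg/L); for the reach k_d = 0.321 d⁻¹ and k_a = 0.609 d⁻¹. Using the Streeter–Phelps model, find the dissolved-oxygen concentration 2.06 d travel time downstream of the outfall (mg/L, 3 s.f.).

DO ≈ 6.76 mg/L

Mixed DO = (15.7×8.79 + 1.65×1.15)/(15.7+1.65) = 139.9/17.35 = 8.063 mg/L.
Mixed L₀ = (15.7×4.39 + 1.65×58.8)/(17.35) = 165.9/17.35 = 9.564 mg/L.
Initial deficit D₀ = C_s − DO₀ = 9.69 − 8.063 = 1.627 mg/L.
D(2.06) = [0.321×9.564/(0.609−0.321)](e^(−0.321×2.06) − e^(−0.609×2.06)) + 1.627 e^(−0.609×2.06)
= 10.66 × (0.5162 − 0.2852) + 1.627 × 0.2852 = 2.926 mg/L.
DO = 9.69 − 2.926 = 6.764 mg/L.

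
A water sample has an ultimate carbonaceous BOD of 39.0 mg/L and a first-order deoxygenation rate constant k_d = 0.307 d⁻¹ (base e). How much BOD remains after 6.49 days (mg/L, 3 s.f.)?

L_t = L₀ e^(−k_d t) = 39.0 × e^(−0.307×6.49) = 39.0 × 0.1364 = 5.318 mg/L.

L ≈ 5.32 mg/L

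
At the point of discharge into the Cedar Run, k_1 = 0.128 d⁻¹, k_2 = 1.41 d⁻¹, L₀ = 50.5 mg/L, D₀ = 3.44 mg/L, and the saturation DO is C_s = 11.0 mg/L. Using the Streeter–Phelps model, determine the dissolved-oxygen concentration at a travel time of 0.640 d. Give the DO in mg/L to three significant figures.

k_1 L₀/(k_2−k_1) = 0.128×50.5/(1.41−0.128) = 6.464/1.282 = 5.042 mg/L.
e^(−k_1 t) = e^(−0.128×0.6400) = 0.9213; e^(−k_2 t) = e^(−1.41×0.6400) = 0.4056.
D = 5.042 × (0.9213 − 0.4056) + 3.44 × 0.4056 = 2.600 + 1.395 = 3.996 mg/L.
DO = C_s − D = 11.0 − 3.996 = 7.004 mg/L.

DO ≈ 7.00 mg/L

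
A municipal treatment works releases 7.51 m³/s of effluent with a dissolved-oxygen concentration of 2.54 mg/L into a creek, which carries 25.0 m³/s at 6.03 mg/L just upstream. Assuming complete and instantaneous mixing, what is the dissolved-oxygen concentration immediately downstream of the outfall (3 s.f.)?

Flow-weighted mixing: C = (Q_r C_r + Q_w C_w)/(Q_r + Q_w)
= (25.0×6.03 + 7.51×2.54)/(25.0 + 7.51) = 169.8/32.51 = 5.224 mg/L.

5.22 mg/L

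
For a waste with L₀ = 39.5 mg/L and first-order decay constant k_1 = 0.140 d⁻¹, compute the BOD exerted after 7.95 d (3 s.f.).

y_t = L₀(1 − e^(−k_1 t)) = 39.5 × (1 − e^(−0.140×7.95))
= 39.5 × (1 − 0.3286) = 39.5 × 0.6714 = 26.52 mg/L.

y ≈ 26.5 mg/L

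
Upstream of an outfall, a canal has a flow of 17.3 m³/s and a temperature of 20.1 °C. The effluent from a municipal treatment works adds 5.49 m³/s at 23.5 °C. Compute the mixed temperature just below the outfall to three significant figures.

20.9 °C

Flow-weighted mixing: C = (Q_r C_r + Q_w C_w)/(Q_r + Q_w)
= (17.3×20.1 + 5.49×23.5)/(17.3 + 5.49) = 476.7/22.79 = 20.92 °C.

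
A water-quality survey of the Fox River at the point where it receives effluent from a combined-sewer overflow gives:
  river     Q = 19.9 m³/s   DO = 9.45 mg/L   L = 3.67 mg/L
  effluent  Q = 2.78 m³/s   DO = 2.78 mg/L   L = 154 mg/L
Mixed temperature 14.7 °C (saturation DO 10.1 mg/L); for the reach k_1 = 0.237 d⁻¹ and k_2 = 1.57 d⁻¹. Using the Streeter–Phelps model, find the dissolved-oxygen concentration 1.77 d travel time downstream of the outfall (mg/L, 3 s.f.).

DO ≈ 7.67 mg/L

Mixed DO = (19.9×9.45 + 2.78×2.78)/(19.9+2.78) = 195.8/22.68 = 8.632 mg/L.
Mixed L₀ = (19.9×3.67 + 2.78×154)/(22.68) = 501.2/22.68 = 22.10 mg/L.
Initial deficit D₀ = C_s − DO₀ = 10.1 − 8.632 = 1.468 mg/L.
D(1.77) = [0.237×22.10/(1.57−0.237)](e^(−0.237×1.77) − e^(−1.57×1.77)) + 1.468 e^(−1.57×1.77)
= 3.929 × (0.6574 − 0.06211) + 1.468 × 0.06211 = 2.430 mg/L.
DO = 10.1 − 2.430 = 7.670 mg/L.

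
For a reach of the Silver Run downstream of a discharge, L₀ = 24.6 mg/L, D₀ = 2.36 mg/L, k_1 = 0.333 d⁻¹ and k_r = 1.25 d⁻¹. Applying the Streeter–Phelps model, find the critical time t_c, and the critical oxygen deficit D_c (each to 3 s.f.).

t_c ≈ 1.11 d; D_c ≈ 4.53 mg/L

t_c = [1/(k_r−k_1)] ln[(k_r/k_1)(1 − D₀(k_r−k_1)/(k_1 L₀))]
= [1/(1.25−0.333)] ln[(1.25/0.333)(1 − 2.36×0.9170/(0.333×24.6))]
= (1/0.9170) ln[3.754 × 0.7358] = 1.091 × ln(2.762) = 1.091 × 1.016 = 1.108 d.
D_c = (k_1/k_r) L₀ e^(−k_1 t_c) = (0.333/1.25) × 24.6 × e^(−0.333×1.108) = 0.2664 × 24.6 × 0.6915 = 4.531 mg/L.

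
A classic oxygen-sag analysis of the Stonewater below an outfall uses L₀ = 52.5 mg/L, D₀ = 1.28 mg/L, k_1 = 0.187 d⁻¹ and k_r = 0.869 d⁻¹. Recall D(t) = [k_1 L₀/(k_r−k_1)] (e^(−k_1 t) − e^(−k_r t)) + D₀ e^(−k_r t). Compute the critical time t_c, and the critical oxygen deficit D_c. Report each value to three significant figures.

At the critical point dD/dt = 0, so k_1 L₀ e^(−k_1 t) = k_r D. Substituting D(t) from the Streeter–Phelps equation and solving for t gives
t_c = ln[(k_r/k_1)(1 − D₀(k_r−k_1)/(k_1 L₀))] / (k_r−k_1).
Here k_r−k_1 = 0.6820 d⁻¹ and 1 − D₀(k_r−k_1)/(k_1 L₀) = 1 − 1.28×0.6820/(0.187×52.5) = 0.9111, so
t_c = ln(4.647 × 0.9111) / 0.6820 = 1.443 / 0.6820 = 2.116 d.
D_c = (k_1/k_r) L₀ e^(−k_1 t_c) = (0.187/0.869) × 52.5 × e^(−0.187×2.116) = 0.2152 × 52.5 × 0.6732 = 7.606 mg/L.

t_c ≈ 2.12 d; D_c ≈ 7.61 mg/L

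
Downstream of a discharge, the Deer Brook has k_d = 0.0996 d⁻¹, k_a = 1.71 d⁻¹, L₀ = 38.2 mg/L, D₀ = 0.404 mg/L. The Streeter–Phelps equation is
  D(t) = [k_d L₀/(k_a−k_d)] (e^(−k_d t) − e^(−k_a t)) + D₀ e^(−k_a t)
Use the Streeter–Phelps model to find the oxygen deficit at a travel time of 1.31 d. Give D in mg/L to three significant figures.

D ≈ 1.87 mg/L

k_d L₀/(k_a−k_d) = 0.0996×38.2/(1.71−0.0996) = 3.805/1.610 = 2.363 mg/L.
e^(−k_d t) = e^(−0.0996×1.310) = 0.8777; e^(−k_a t) = e^(−1.71×1.310) = 0.1064.
D = 2.363 × (0.8777 − 0.1064) + 0.404 × 0.1064 = 1.822 + 0.04300 = 1.865 mg/L.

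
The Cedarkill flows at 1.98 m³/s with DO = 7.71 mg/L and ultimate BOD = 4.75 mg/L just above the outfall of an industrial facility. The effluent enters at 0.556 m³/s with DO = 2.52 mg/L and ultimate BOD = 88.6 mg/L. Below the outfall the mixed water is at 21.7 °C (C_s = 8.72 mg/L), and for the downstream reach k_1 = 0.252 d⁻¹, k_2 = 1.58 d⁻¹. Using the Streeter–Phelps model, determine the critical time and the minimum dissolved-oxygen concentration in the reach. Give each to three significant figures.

t_c ≈ 0.876 d; minimum DO ≈ 5.76 mg/L

Mixed DO = (1.98×7.71 + 0.556×2.52)/(1.98+0.556) = 16.67/2.536 = 6.572 mg/L.
Mixed L₀ = (1.98×4.75 + 0.556×88.6)/(2.536) = 58.67/2.536 = 23.13 mg/L.
Initial deficit D₀ = C_s − DO₀ = 8.72 − 6.572 = 2.148 mg/L.
t_c = (1/1.328) ln[(1.58/0.252)(1 − 2.148×1.328/(0.252×23.13))] = 0.7530 × ln(3.202) = 0.8764 d.
D_c = (0.252/1.58) × 23.13 × e^(−0.252×0.8764) = 0.1595 × 23.13 × 0.8018 = 2.959 mg/L.
Minimum DO = 8.72 − 2.959 = 5.761 mg/L.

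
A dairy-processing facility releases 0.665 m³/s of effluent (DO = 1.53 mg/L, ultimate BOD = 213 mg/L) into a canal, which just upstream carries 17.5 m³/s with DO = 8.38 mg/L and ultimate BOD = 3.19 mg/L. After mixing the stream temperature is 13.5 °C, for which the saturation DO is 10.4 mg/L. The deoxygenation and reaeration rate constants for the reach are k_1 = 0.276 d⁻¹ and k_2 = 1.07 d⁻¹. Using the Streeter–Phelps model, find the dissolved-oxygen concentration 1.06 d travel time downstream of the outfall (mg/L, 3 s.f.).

Mixed DO = (17.5×8.38 + 0.665×1.53)/(17.5+0.665) = 147.7/18.16 = 8.129 mg/L.
Mixed L₀ = (17.5×3.19 + 0.665×213)/(18.16) = 197.5/18.16 = 10.87 mg/L.
Initial deficit D₀ = C_s − DO₀ = 10.4 − 8.129 = 2.271 mg/L.
D(1.06) = [0.276×10.87/(1.07−0.276)](e^(−0.276×1.06) − e^(−1.07×1.06)) + 2.271 e^(−1.07×1.06)
= 3.779 × (0.7464 − 0.3217) + 2.271 × 0.3217 = 2.335 mg/L.
DO = 10.4 − 2.335 = 8.065 mg/L.

DO ≈ 8.06 mg/L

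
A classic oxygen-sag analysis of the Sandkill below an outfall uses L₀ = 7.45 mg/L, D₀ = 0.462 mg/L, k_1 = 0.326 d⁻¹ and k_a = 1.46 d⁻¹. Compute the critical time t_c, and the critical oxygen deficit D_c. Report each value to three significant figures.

At the critical point dD/dt = 0, so k_1 L₀ e^(−k_1 t) = k_a D. Substituting D(t) from the Streeter–Phelps equation and solving for t gives
t_c = ln[(k_a/k_1)(1 − D₀(k_a−k_1)/(k_1 L₀))] / (k_a−k_1).
Here k_a−k_1 = 1.134 d⁻¹ and 1 − D₀(k_a−k_1)/(k_1 L₀) = 1 − 0.462×1.134/(0.326×7.45) = 0.7843, so
t_c = ln(4.479 × 0.7843) / 1.134 = 1.256 / 1.134 = 1.108 d.
L(t_c) = L₀ e^(−k_1 t_c) = 7.45 × 0.6969 = 5.192 mg/L, and at the critical point k_a D_c = k_1 L, so D_c = (0.326/1.46) × 5.192 = 1.159 mg/L.

t_c ≈ 1.11 d; D_c ≈ 1.16 mg/L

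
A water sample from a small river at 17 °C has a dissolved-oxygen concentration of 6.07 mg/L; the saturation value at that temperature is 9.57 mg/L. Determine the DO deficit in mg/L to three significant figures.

D = C_s − C = 9.57 − 6.07 = 3.50 mg/L.

D ≈ 3.50 mg/L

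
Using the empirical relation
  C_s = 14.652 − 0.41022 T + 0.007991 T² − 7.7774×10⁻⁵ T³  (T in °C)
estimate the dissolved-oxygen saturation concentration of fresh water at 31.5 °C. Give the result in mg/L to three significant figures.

C_s ≈ 7.23 mg/L

C_s = 14.652 − 0.41022×31.5 + 0.007991×31.5² − 7.7774×10⁻⁵×31.5³ = 7.228 mg/L.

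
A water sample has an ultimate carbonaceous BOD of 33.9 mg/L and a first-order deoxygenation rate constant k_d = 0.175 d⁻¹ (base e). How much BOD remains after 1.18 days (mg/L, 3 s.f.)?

L_t = L₀ e^(−k_d t) = 33.9 × e^(−0.175×1.18) = 33.9 × 0.8134 = 27.58 mg/L.

L ≈ 27.6 mg/L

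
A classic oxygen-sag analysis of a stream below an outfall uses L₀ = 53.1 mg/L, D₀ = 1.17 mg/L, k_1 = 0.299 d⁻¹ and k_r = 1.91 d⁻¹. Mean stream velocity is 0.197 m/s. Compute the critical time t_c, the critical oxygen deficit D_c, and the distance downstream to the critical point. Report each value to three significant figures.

t_c ≈ 1.07 d; D_c ≈ 6.03 mg/L; x_c ≈ 18.3 km

t_c = [1/(k_r−k_1)] ln[(k_r/k_1)(1 − D₀(k_r−k_1)/(k_1 L₀))]
= [1/(1.91−0.299)] ln[(1.91/0.299)(1 − 1.17×1.611/(0.299×53.1))]
= (1/1.611) ln[6.388 × 0.8813] = 0.6207 × ln(5.630) = 0.6207 × 1.728 = 1.073 d.
D_c = (k_1/k_r) L₀ e^(−k_1 t_c) = (0.299/1.91) × 53.1 × e^(−0.299×1.073) = 0.1565 × 53.1 × 0.7256 = 6.032 mg/L.
x_c = v t_c = 0.197 m/s × 1.073 d × 86400 s/d = 18260 m ≈ 18.3 km.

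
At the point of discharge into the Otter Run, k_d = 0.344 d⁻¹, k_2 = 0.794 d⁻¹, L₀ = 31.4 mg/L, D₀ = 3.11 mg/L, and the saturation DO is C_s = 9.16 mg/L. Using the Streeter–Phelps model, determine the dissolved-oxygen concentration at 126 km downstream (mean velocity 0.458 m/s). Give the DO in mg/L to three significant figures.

DO ≈ 2.80 mg/L

Travel time t = x/v = 126 km / (0.458 m/s) = 126000 m / 0.458 m/s = 275100 s = 3.184 d.
k_d L₀/(k_2−k_d) = 0.344×31.4/(0.794−0.344) = 10.80/0.4500 = 24.00 mg/L.
e^(−k_d t) = e^(−0.344×3.184) = 0.3344; e^(−k_2 t) = e^(−0.794×3.184) = 0.07980.
D = 24.00 × (0.3344 − 0.07980) + 3.11 × 0.07980 = 6.112 + 0.2482 = 6.360 mg/L.
DO = C_s − D = 9.16 − 6.360 = 2.800 mg/L.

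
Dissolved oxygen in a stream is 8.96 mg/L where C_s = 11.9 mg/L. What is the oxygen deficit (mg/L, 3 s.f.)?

D ≈ 2.94 mg/L

D = C_s − C = 11.9 − 8.96 = 2.94 mg/L.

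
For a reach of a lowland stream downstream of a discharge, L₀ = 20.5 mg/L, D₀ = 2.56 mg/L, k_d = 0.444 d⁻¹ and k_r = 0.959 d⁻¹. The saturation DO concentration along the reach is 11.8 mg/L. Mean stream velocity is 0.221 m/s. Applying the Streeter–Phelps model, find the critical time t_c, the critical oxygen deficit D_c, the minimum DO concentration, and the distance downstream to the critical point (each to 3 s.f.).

t_c ≈ 1.19 d; D_c ≈ 5.59 mg/L; min DO ≈ 6.21 mg/L; x_c ≈ 22.7 km

With k_r/k_d = 2.160 and 1 − D₀(k_r−k_d)/(k_d L₀) = 0.8552,
t_c = ln(2.160 × 0.8552) / (0.959 − 0.444) = ln(1.847) / 0.5150 = 0.6136/0.5150 = 1.191 d.
D_c = (k_d/k_r) L₀ e^(−k_d t_c) = (0.444/0.959) × 20.5 × e^(−0.444×1.191) = 0.4630 × 20.5 × 0.5892 = 5.592 mg/L.
Minimum DO = C_s − D_c = 11.8 − 5.592 = 6.208 mg/L.
x_c = v t_c = 0.221 m/s × 1.191 d × 86400 s/d = 22750 m ≈ 22.7 km.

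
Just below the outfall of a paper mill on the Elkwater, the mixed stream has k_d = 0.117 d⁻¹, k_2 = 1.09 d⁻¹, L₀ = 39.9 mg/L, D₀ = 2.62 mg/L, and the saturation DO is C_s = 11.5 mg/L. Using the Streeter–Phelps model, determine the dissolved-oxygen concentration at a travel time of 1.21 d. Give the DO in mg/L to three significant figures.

DO ≈ 7.92 mg/L

k_d L₀/(k_2−k_d) = 0.117×39.9/(1.09−0.117) = 4.668/0.9730 = 4.798 mg/L.
e^(−k_d t) = e^(−0.117×1.210) = 0.8680; e^(−k_2 t) = e^(−1.09×1.210) = 0.2674.
D = 4.798 × (0.8680 − 0.2674) + 2.62 × 0.2674 = 2.881 + 0.7007 = 3.582 mg/L.
DO = C_s − D = 11.5 − 3.582 = 7.918 mg/L.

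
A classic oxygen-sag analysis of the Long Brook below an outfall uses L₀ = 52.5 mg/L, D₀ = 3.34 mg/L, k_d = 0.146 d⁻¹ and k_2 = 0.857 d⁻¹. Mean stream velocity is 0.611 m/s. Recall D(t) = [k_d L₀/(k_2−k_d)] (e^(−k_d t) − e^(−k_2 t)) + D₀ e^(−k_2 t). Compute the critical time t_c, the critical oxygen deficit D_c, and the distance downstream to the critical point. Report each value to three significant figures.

t_c ≈ 1.97 d; D_c ≈ 6.71 mg/L; x_c ≈ 104 km

At the critical point dD/dt = 0, so k_d L₀ e^(−k_d t) = k_2 D. Substituting D(t) from the Streeter–Phelps equation and solving for t gives
t_c = ln[(k_2/k_d)(1 − D₀(k_2−k_d)/(k_d L₀))] / (k_2−k_d).
Here k_2−k_d = 0.7110 d⁻¹ and 1 − D₀(k_2−k_d)/(k_d L₀) = 1 − 3.34×0.7110/(0.146×52.5) = 0.6902, so
t_c = ln(5.870 × 0.6902) / 0.7110 = 1.399 / 0.7110 = 1.968 d.
L(t_c) = L₀ e^(−k_d t_c) = 52.5 × 0.7503 = 39.39 mg/L, and at the critical point k_2 D_c = k_d L, so D_c = (0.146/0.857) × 39.39 = 6.711 mg/L.
x_c = v t_c = 0.611 m/s × 1.968 d × 86400 s/d = 103900 m ≈ 104 km.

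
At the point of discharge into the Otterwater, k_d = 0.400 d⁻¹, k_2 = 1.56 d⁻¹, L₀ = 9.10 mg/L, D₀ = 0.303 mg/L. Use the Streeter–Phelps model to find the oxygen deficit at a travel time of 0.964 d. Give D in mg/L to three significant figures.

D ≈ 1.50 mg/L

k_d L₀/(k_2−k_d) = 0.400×9.10/(1.56−0.400) = 3.640/1.160 = 3.138 mg/L.
e^(−k_d t) = e^(−0.400×0.9640) = 0.6800; e^(−k_2 t) = e^(−1.56×0.9640) = 0.2223.
D = 3.138 × (0.6800 − 0.2223) + 0.303 × 0.2223 = 1.436 + 0.06735 = 1.504 mg/L.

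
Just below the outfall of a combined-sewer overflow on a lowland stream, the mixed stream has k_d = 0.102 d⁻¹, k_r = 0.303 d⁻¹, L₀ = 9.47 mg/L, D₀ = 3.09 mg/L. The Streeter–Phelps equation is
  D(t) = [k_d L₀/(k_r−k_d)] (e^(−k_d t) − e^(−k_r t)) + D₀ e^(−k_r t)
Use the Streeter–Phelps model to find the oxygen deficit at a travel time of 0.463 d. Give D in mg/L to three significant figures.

k_d L₀/(k_r−k_d) = 0.102×9.47/(0.303−0.102) = 0.9659/0.2010 = 4.806 mg/L.
e^(−k_d t) = e^(−0.102×0.4630) = 0.9539; e^(−k_r t) = e^(−0.303×0.4630) = 0.8691.
D = 4.806 × (0.9539 − 0.8691) + 3.09 × 0.8691 = 0.4074 + 2.686 = 3.093 mg/L.

D ≈ 3.09 mg/L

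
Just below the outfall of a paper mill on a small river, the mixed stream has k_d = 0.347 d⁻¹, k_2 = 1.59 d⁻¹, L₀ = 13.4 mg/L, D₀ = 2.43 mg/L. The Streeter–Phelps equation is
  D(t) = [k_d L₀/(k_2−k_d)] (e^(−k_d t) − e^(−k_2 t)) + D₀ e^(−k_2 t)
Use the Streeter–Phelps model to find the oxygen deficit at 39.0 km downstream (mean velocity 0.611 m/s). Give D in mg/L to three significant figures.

D ≈ 2.49 mg/L

Travel time t = x/v = 39.0 km / (0.611 m/s) = 39000 m / 0.611 m/s = 63830 s = 0.7388 d.
k_d L₀/(k_2−k_d) = 0.347×13.4/(1.59−0.347) = 4.650/1.243 = 3.741 mg/L.
e^(−k_d t) = e^(−0.347×0.7388) = 0.7739; e^(−k_2 t) = e^(−1.59×0.7388) = 0.3089.
D = 3.741 × (0.7739 − 0.3089) + 2.43 × 0.3089 = 1.739 + 0.7507 = 2.490 mg/L.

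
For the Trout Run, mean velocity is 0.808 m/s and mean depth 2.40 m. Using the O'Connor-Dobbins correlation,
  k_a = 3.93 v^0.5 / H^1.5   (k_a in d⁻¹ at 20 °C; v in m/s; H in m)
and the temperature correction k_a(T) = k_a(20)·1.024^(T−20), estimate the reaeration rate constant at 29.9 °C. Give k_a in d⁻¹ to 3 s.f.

k_a(20) = 3.93 × 0.808^0.5 / 2.40^1.5 = 3.93 × 0.8989 / 3.718 = 0.9501 d⁻¹.
k_a(29.9) = 0.9501 × 1.024^(29.9−20) = 0.9501 × 1.265 = 1.202 d⁻¹.

k_a ≈ 1.20 d⁻¹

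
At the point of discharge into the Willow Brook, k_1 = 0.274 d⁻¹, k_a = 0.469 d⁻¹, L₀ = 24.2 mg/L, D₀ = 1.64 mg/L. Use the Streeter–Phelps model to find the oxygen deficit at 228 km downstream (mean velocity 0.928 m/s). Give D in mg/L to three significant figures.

Travel time t = x/v = 228 km / (0.928 m/s) = 228000 m / 0.928 m/s = 245700 s = 2.844 d.
k_1 L₀/(k_a−k_1) = 0.274×24.2/(0.469−0.274) = 6.631/0.1950 = 34.00 mg/L.
e^(−k_1 t) = e^(−0.274×2.844) = 0.4588; e^(−k_a t) = e^(−0.469×2.844) = 0.2635.
D = 34.00 × (0.4588 − 0.2635) + 1.64 × 0.2635 = 6.640 + 0.4322 = 7.073 mg/L.

D ≈ 7.07 mg/L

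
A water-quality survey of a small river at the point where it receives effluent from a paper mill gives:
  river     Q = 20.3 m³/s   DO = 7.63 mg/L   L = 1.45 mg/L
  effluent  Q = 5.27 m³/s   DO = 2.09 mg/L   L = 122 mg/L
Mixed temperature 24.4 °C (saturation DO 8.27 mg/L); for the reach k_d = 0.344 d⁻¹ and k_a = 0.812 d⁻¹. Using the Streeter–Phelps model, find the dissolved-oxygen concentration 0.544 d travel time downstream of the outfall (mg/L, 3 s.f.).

Mixed DO = (20.3×7.63 + 5.27×2.09)/(20.3+5.27) = 165.9/25.57 = 6.488 mg/L.
Mixed L₀ = (20.3×1.45 + 5.27×122)/(25.57) = 672.4/25.57 = 26.30 mg/L.
Initial deficit D₀ = C_s − DO₀ = 8.27 − 6.488 = 1.782 mg/L.
D(0.544) = [0.344×26.30/(0.812−0.344)](e^(−0.344×0.544) − e^(−0.812×0.544)) + 1.782 e^(−0.812×0.544)
= 19.33 × (0.8293 − 0.6429) + 1.782 × 0.6429 = 4.748 mg/L.
DO = 8.27 − 4.748 = 3.522 mg/L.

DO ≈ 3.52 mg/L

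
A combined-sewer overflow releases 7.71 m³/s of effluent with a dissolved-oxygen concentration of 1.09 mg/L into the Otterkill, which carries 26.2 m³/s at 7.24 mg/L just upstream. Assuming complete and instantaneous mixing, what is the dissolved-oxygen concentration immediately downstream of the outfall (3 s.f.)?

5.84 mg/L

Flow-weighted mixing: C = (Q_r C_r + Q_w C_w)/(Q_r + Q_w)
= (26.2×7.24 + 7.71×1.09)/(26.2 + 7.71) = 198.1/33.91 = 5.842 mg/L.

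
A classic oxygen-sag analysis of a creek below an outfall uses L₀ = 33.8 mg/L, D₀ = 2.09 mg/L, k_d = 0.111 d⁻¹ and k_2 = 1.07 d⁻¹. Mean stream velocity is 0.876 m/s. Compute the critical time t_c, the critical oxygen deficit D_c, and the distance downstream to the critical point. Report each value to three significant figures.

t_c ≈ 1.57 d; D_c ≈ 2.95 mg/L; x_c ≈ 119 km

At the critical point dD/dt = 0, so k_d L₀ e^(−k_d t) = k_2 D. Substituting D(t) from the Streeter–Phelps equation and solving for t gives
t_c = ln[(k_2/k_d)(1 − D₀(k_2−k_d)/(k_d L₀))] / (k_2−k_d).
Here k_2−k_d = 0.9590 d⁻¹ and 1 − D₀(k_2−k_d)/(k_d L₀) = 1 − 2.09×0.9590/(0.111×33.8) = 0.4658, so
t_c = ln(9.640 × 0.4658) / 0.9590 = 1.502 / 0.9590 = 1.566 d.
L(t_c) = L₀ e^(−k_d t_c) = 33.8 × 0.8404 = 28.41 mg/L, and at the critical point k_2 D_c = k_d L, so D_c = (0.111/1.07) × 28.41 = 2.947 mg/L.
x_c = v t_c = 0.876 m/s × 1.566 d × 86400 s/d = 118500 m ≈ 119 km.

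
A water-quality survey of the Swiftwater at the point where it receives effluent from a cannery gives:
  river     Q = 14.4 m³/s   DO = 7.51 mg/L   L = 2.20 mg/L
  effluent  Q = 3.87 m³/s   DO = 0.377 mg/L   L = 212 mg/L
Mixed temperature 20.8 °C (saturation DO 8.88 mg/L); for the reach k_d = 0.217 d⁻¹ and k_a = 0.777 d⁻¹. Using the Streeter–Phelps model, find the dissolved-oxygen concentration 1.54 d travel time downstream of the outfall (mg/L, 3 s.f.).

DO ≈ 0.532 mg/L

Mixed DO = (14.4×7.51 + 3.87×0.377)/(14.4+3.87) = 109.6/18.27 = 5.999 mg/L.
Mixed L₀ = (14.4×2.20 + 3.87×212)/(18.27) = 852.1/18.27 = 46.64 mg/L.
Initial deficit D₀ = C_s − DO₀ = 8.88 − 5.999 = 2.881 mg/L.
D(1.54) = [0.217×46.64/(0.777−0.217)](e^(−0.217×1.54) − e^(−0.777×1.54)) + 2.881 e^(−0.777×1.54)
= 18.07 × (0.7159 − 0.3022) + 2.881 × 0.3022 = 8.348 mg/L.
DO = 8.88 − 8.348 = 0.5325 mg/L.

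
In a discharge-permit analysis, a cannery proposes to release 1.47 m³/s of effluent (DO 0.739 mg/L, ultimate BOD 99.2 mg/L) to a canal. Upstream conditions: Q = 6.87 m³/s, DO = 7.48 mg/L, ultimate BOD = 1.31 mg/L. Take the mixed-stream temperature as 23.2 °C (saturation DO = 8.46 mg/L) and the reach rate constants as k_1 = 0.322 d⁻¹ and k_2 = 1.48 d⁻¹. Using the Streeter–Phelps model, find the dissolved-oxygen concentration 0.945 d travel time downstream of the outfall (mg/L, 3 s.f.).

Mixed DO = (6.87×7.48 + 1.47×0.739)/(6.87+1.47) = 52.47/8.340 = 6.292 mg/L.
Mixed L₀ = (6.87×1.31 + 1.47×99.2)/(8.340) = 154.8/8.340 = 18.56 mg/L.
Initial deficit D₀ = C_s − DO₀ = 8.46 − 6.292 = 2.168 mg/L.
D(0.945) = [0.322×18.56/(1.48−0.322)](e^(−0.322×0.945) − e^(−1.48×0.945)) + 2.168 e^(−1.48×0.945)
= 5.162 × (0.7376 − 0.2469) + 2.168 × 0.2469 = 3.068 mg/L.
DO = 8.46 − 3.068 = 5.392 mg/L.

DO ≈ 5.39 mg/L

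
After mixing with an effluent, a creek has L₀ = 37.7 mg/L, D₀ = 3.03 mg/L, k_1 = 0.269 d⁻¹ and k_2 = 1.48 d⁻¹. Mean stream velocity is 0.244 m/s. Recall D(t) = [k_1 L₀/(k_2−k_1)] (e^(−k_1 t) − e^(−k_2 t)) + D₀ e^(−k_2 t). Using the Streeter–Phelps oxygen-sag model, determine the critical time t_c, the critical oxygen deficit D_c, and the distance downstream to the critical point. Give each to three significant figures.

t_c = [1/(k_2−k_1)] ln[(k_2/k_1)(1 − D₀(k_2−k_1)/(k_1 L₀))]
= [1/(1.48−0.269)] ln[(1.48/0.269)(1 − 3.03×1.211/(0.269×37.7))]
= (1/1.211) ln[5.502 × 0.6382] = 0.8258 × ln(3.511) = 0.8258 × 1.256 = 1.037 d.
L(t_c) = L₀ e^(−k_1 t_c) = 37.7 × 0.7566 = 28.52 mg/L, and at the critical point k_2 D_c = k_1 L, so D_c = (0.269/1.48) × 28.52 = 5.184 mg/L.
x_c = v t_c = 0.244 m/s × 1.037 d × 86400 s/d = 21860 m ≈ 21.9 km.

t_c ≈ 1.04 d; D_c ≈ 5.18 mg/L; x_c ≈ 21.9 km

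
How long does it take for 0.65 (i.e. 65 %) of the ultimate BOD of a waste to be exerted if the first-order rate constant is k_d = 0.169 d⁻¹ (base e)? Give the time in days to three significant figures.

y/L₀ = 1 − e^(−k_d t) = 0.65 ⇒ e^(−k_d t) = 0.350
t = −ln(0.350) / 0.169 = 1.050 / 0.169 = 6.212 d.

t ≈ 6.21 d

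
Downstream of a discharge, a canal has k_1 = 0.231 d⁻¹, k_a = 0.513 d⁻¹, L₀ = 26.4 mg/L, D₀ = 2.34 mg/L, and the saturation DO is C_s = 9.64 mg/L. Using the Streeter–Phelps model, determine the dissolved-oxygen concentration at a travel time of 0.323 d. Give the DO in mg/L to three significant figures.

DO ≈ 5.91 mg/L

k_1 L₀/(k_a−k_1) = 0.231×26.4/(0.513−0.231) = 6.098/0.2820 = 21.63 mg/L.
e^(−k_1 t) = e^(−0.231×0.3230) = 0.9281; e^(−k_a t) = e^(−0.513×0.3230) = 0.8473.
D = 21.63 × (0.9281 − 0.8473) + 2.34 × 0.8473 = 1.747 + 1.983 = 3.730 mg/L.
DO = C_s − D = 9.64 − 3.730 = 5.910 mg/L.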